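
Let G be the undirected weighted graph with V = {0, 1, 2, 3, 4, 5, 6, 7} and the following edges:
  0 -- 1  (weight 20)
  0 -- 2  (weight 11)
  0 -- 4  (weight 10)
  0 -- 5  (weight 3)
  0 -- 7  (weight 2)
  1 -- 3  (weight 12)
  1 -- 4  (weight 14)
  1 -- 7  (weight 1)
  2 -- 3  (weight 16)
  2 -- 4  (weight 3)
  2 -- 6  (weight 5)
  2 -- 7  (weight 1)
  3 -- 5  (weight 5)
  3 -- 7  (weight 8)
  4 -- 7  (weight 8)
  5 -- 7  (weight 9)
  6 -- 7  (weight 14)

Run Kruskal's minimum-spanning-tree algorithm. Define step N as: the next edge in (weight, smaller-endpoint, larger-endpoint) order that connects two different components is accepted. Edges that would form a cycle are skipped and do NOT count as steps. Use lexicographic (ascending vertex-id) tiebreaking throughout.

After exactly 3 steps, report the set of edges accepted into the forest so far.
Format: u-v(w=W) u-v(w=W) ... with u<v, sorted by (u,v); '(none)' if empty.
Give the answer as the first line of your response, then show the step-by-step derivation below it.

0-7(w=2) 1-7(w=1) 2-7(w=1)

step 1: add edge 1-7 (w=1); MST = {1-7(w=1)}
step 2: add edge 2-7 (w=1); MST = {1-7(w=1) 2-7(w=1)}
step 3: add edge 0-7 (w=2); MST = {0-7(w=2) 1-7(w=1) 2-7(w=1)}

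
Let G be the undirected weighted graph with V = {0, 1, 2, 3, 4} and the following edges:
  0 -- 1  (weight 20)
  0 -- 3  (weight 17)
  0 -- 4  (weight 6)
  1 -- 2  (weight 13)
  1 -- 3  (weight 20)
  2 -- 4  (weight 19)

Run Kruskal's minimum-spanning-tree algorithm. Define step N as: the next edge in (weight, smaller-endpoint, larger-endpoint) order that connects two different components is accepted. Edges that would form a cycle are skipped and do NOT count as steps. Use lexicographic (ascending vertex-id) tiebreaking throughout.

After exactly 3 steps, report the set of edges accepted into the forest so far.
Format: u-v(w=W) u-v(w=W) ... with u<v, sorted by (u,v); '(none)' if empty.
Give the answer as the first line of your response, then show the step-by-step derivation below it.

0-3(w=17) 0-4(w=6) 1-2(w=13)

step 1: add edge 0-4 (w=6); MST = {0-4(w=6)}
step 2: add edge 1-2 (w=13); MST = {0-4(w=6) 1-2(w=13)}
step 3: add edge 0-3 (w=17); MST = {0-3(w=17) 0-4(w=6) 1-2(w=13)}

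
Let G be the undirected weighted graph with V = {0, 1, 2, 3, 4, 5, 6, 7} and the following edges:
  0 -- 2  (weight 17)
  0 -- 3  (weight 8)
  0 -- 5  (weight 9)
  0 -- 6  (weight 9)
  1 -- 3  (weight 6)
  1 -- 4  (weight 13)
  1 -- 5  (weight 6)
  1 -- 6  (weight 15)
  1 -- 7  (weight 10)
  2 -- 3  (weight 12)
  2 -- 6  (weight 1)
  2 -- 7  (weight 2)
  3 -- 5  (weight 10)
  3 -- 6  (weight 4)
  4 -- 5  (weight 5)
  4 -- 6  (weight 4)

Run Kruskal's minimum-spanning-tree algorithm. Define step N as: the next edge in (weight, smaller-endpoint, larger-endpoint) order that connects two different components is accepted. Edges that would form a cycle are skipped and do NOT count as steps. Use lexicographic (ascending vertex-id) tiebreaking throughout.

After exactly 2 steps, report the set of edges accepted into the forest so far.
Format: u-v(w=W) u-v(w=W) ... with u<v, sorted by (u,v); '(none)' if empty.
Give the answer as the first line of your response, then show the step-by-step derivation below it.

2-6(w=1) 2-7(w=2)

step 1: add edge 2-6 (w=1); MST = {2-6(w=1)}
step 2: add edge 2-7 (w=2); MST = {2-6(w=1) 2-7(w=2)}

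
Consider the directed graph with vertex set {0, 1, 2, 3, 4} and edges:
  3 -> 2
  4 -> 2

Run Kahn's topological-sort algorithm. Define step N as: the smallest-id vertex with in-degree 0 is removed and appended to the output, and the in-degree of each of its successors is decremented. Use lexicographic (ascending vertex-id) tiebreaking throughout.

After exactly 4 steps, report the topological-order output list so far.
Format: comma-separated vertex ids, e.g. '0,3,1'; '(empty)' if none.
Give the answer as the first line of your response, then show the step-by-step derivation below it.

0,1,3,4

step 1: output 0; order=[0]; indeg=(0,0,2,0,0)
step 2: output 1; order=[0,1]; indeg=(0,0,2,0,0)
step 3: output 3; order=[0,1,3]; indeg=(0,0,1,0,0)
step 4: output 4; order=[0,1,3,4]; indeg=(0,0,0,0,0)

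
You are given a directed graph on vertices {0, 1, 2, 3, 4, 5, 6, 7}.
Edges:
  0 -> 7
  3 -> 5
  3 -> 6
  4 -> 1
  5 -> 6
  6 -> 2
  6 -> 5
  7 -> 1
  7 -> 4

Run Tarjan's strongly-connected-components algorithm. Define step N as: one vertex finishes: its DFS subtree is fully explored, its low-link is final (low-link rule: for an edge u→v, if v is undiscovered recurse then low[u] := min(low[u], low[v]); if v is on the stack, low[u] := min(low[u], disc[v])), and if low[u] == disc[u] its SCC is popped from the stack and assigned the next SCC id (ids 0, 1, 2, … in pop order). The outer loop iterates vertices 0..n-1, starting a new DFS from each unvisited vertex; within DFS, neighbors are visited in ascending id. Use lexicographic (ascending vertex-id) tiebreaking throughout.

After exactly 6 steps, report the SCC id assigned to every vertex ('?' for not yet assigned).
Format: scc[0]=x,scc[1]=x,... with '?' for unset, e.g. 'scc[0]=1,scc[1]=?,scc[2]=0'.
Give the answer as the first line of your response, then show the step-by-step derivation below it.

scc[0]=3,scc[1]=0,scc[2]=4,scc[3]=?,scc[4]=1,scc[5]=?,scc[6]=?,scc[7]=2

step 1: low=(low[0]=0,low[1]=2,low[2]=?,low[3]=?,low[4]=?,low[5]=?,low[6]=?,low[7]=1); scc=(scc[0]=?,scc[1]=0,scc[2]=?,scc[3]=?,scc[4]=?,scc[5]=?,scc[6]=?,scc[7]=?)
step 2: low=(low[0]=0,low[1]=2,low[2]=?,low[3]=?,low[4]=3,low[5]=?,low[6]=?,low[7]=1); scc=(scc[0]=?,scc[1]=0,scc[2]=?,scc[3]=?,scc[4]=1,scc[5]=?,scc[6]=?,scc[7]=?)
step 3: low=(low[0]=0,low[1]=2,low[2]=?,low[3]=?,low[4]=3,low[5]=?,low[6]=?,low[7]=1); scc=(scc[0]=?,scc[1]=0,scc[2]=?,scc[3]=?,scc[4]=1,scc[5]=?,scc[6]=?,scc[7]=2)
step 4: low=(low[0]=0,low[1]=2,low[2]=?,low[3]=?,low[4]=3,low[5]=?,low[6]=?,low[7]=1); scc=(scc[0]=3,scc[1]=0,scc[2]=?,scc[3]=?,scc[4]=1,scc[5]=?,scc[6]=?,scc[7]=2)
step 5: low=(low[0]=0,low[1]=2,low[2]=4,low[3]=?,low[4]=3,low[5]=?,low[6]=?,low[7]=1); scc=(scc[0]=3,scc[1]=0,scc[2]=4,scc[3]=?,scc[4]=1,scc[5]=?,scc[6]=?,scc[7]=2)
step 6: low=(low[0]=0,low[1]=2,low[2]=4,low[3]=5,low[4]=3,low[5]=6,low[6]=6,low[7]=1); scc=(scc[0]=3,scc[1]=0,scc[2]=4,scc[3]=?,scc[4]=1,scc[5]=?,scc[6]=?,scc[7]=2)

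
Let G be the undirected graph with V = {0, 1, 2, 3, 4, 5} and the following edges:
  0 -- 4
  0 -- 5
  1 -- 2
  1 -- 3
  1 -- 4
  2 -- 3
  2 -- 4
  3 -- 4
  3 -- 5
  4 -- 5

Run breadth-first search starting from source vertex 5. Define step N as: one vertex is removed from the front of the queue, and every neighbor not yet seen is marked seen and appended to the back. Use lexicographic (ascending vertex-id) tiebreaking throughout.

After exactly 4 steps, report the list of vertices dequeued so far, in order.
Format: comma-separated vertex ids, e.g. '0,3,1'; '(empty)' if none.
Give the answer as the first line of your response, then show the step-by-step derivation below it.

5,0,3,4

step 1: dequeue 5; queue=[0,3,4]; order=5
step 2: dequeue 0; queue=[3,4]; order=5,0
step 3: dequeue 3; queue=[4,1,2]; order=5,0,3
step 4: dequeue 4; queue=[1,2]; order=5,0,3,4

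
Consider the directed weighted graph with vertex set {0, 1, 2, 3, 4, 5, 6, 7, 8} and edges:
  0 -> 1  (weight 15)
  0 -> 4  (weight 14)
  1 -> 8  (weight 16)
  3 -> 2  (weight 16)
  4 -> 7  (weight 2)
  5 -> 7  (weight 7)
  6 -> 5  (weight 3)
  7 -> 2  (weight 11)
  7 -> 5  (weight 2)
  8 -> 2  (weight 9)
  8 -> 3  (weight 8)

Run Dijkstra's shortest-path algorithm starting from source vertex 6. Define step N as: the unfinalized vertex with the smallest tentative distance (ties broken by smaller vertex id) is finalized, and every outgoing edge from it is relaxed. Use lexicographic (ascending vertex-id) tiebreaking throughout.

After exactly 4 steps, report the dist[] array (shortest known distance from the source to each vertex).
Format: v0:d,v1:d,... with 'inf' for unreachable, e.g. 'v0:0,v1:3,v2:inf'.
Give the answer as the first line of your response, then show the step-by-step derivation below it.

v0:inf,v1:inf,v2:21,v3:inf,v4:inf,v5:3,v6:0,v7:10,v8:inf

step 1: dist = v0:inf,v1:inf,v2:inf,v3:inf,v4:inf,v5:3,v6:0,v7:inf,v8:inf
step 2: dist = v0:inf,v1:inf,v2:inf,v3:inf,v4:inf,v5:3,v6:0,v7:10,v8:inf
step 3: dist = v0:inf,v1:inf,v2:21,v3:inf,v4:inf,v5:3,v6:0,v7:10,v8:inf
step 4: dist = v0:inf,v1:inf,v2:21,v3:inf,v4:inf,v5:3,v6:0,v7:10,v8:inf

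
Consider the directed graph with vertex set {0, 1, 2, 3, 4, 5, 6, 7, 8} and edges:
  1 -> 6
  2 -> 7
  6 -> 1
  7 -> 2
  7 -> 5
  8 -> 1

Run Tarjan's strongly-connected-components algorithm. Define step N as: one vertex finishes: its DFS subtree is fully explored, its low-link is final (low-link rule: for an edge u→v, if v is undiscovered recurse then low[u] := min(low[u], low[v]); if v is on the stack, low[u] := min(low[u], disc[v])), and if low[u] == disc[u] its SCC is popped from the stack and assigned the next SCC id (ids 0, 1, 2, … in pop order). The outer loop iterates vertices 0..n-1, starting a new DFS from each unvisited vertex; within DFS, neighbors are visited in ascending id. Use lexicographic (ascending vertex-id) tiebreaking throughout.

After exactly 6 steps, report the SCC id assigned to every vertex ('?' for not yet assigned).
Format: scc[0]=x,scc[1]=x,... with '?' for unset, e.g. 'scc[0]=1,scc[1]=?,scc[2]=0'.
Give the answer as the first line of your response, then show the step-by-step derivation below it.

scc[0]=0,scc[1]=1,scc[2]=3,scc[3]=?,scc[4]=?,scc[5]=2,scc[6]=1,scc[7]=3,scc[8]=?

step 1: low=(low[0]=0,low[1]=?,low[2]=?,low[3]=?,low[4]=?,low[5]=?,low[6]=?,low[7]=?,low[8]=?); scc=(scc[0]=0,scc[1]=?,scc[2]=?,scc[3]=?,scc[4]=?,scc[5]=?,scc[6]=?,scc[7]=?,scc[8]=?)
step 2: low=(low[0]=0,low[1]=1,low[2]=?,low[3]=?,low[4]=?,low[5]=?,low[6]=1,low[7]=?,low[8]=?); scc=(scc[0]=0,scc[1]=?,scc[2]=?,scc[3]=?,scc[4]=?,scc[5]=?,scc[6]=?,scc[7]=?,scc[8]=?)
step 3: low=(low[0]=0,low[1]=1,low[2]=?,low[3]=?,low[4]=?,low[5]=?,low[6]=1,low[7]=?,low[8]=?); scc=(scc[0]=0,scc[1]=1,scc[2]=?,scc[3]=?,scc[4]=?,scc[5]=?,scc[6]=1,scc[7]=?,scc[8]=?)
step 4: low=(low[0]=0,low[1]=1,low[2]=3,low[3]=?,low[4]=?,low[5]=5,low[6]=1,low[7]=3,low[8]=?); scc=(scc[0]=0,scc[1]=1,scc[2]=?,scc[3]=?,scc[4]=?,scc[5]=2,scc[6]=1,scc[7]=?,scc[8]=?)
step 5: low=(low[0]=0,low[1]=1,low[2]=3,low[3]=?,low[4]=?,low[5]=5,low[6]=1,low[7]=3,low[8]=?); scc=(scc[0]=0,scc[1]=1,scc[2]=?,scc[3]=?,scc[4]=?,scc[5]=2,scc[6]=1,scc[7]=?,scc[8]=?)
step 6: low=(low[0]=0,low[1]=1,low[2]=3,low[3]=?,low[4]=?,low[5]=5,low[6]=1,low[7]=3,low[8]=?); scc=(scc[0]=0,scc[1]=1,scc[2]=3,scc[3]=?,scc[4]=?,scc[5]=2,scc[6]=1,scc[7]=3,scc[8]=?)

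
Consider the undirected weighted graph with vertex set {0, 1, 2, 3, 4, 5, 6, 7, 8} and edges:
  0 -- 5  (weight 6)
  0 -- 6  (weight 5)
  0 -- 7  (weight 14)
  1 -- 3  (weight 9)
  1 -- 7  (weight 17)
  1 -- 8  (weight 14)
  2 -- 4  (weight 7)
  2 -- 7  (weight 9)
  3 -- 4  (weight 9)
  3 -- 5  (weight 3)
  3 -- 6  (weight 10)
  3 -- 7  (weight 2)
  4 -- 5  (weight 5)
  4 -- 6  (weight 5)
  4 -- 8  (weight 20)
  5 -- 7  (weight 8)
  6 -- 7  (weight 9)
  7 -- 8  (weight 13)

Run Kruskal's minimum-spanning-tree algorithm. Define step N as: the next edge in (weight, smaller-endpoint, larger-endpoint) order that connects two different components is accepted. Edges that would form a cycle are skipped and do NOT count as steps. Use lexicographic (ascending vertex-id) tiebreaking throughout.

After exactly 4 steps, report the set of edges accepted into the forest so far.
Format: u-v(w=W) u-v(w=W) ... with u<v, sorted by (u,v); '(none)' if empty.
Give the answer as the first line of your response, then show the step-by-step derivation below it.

0-6(w=5) 3-5(w=3) 3-7(w=2) 4-5(w=5)

step 1: add edge 3-7 (w=2); MST = {3-7(w=2)}
step 2: add edge 3-5 (w=3); MST = {3-5(w=3) 3-7(w=2)}
step 3: add edge 0-6 (w=5); MST = {0-6(w=5) 3-5(w=3) 3-7(w=2)}
step 4: add edge 4-5 (w=5); MST = {0-6(w=5) 3-5(w=3) 3-7(w=2) 4-5(w=5)}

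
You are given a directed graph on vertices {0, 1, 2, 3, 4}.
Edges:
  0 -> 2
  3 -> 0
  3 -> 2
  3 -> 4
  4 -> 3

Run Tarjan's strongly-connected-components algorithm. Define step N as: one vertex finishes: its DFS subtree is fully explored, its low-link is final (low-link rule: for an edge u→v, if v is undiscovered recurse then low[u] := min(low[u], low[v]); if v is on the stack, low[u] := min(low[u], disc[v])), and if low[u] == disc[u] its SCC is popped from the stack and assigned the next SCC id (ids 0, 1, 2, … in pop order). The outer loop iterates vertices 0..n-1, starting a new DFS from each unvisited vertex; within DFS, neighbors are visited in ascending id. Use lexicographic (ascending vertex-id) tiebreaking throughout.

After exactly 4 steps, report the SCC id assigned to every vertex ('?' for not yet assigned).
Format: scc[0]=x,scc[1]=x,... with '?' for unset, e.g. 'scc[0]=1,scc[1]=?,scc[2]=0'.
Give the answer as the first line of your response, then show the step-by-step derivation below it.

scc[0]=1,scc[1]=2,scc[2]=0,scc[3]=?,scc[4]=?

step 1: low=(low[0]=0,low[1]=?,low[2]=1,low[3]=?,low[4]=?); scc=(scc[0]=?,scc[1]=?,scc[2]=0,scc[3]=?,scc[4]=?)
step 2: low=(low[0]=0,low[1]=?,low[2]=1,low[3]=?,low[4]=?); scc=(scc[0]=1,scc[1]=?,scc[2]=0,scc[3]=?,scc[4]=?)
step 3: low=(low[0]=0,low[1]=2,low[2]=1,low[3]=?,low[4]=?); scc=(scc[0]=1,scc[1]=2,scc[2]=0,scc[3]=?,scc[4]=?)
step 4: low=(low[0]=0,low[1]=2,low[2]=1,low[3]=3,low[4]=3); scc=(scc[0]=1,scc[1]=2,scc[2]=0,scc[3]=?,scc[4]=?)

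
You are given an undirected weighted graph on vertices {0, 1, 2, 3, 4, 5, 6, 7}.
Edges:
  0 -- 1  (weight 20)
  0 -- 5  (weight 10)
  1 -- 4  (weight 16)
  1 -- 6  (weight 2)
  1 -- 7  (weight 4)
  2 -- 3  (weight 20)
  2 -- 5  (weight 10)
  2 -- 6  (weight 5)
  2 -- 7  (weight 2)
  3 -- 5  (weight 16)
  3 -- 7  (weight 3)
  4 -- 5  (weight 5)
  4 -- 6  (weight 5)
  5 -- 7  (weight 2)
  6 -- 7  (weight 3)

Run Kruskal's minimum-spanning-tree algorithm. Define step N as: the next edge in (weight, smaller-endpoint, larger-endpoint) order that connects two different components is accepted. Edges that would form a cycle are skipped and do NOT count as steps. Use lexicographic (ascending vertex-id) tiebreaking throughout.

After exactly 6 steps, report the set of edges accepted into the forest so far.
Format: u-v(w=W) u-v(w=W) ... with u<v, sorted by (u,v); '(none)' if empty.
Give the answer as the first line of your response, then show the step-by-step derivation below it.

1-6(w=2) 2-7(w=2) 3-7(w=3) 4-5(w=5) 5-7(w=2) 6-7(w=3)

step 1: add edge 1-6 (w=2); MST = {1-6(w=2)}
step 2: add edge 2-7 (w=2); MST = {1-6(w=2) 2-7(w=2)}
step 3: add edge 5-7 (w=2); MST = {1-6(w=2) 2-7(w=2) 5-7(w=2)}
step 4: add edge 3-7 (w=3); MST = {1-6(w=2) 2-7(w=2) 3-7(w=3) 5-7(w=2)}
step 5: add edge 6-7 (w=3); MST = {1-6(w=2) 2-7(w=2) 3-7(w=3) 5-7(w=2) 6-7(w=3)}
step 6: add edge 4-5 (w=5); MST = {1-6(w=2) 2-7(w=2) 3-7(w=3) 4-5(w=5) 5-7(w=2) 6-7(w=3)}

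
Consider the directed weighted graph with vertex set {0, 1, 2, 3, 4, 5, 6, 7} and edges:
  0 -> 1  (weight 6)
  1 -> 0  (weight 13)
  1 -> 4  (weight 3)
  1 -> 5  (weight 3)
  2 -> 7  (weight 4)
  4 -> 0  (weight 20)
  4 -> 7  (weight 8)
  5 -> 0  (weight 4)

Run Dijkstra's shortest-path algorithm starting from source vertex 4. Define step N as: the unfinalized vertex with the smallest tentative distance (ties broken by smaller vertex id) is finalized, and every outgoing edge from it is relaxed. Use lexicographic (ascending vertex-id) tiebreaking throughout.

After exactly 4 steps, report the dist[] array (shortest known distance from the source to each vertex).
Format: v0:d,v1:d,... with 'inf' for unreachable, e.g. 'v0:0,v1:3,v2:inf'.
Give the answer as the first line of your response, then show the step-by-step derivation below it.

v0:20,v1:26,v2:inf,v3:inf,v4:0,v5:29,v6:inf,v7:8

step 1: dist = v0:20,v1:inf,v2:inf,v3:inf,v4:0,v5:inf,v6:inf,v7:8
step 2: dist = v0:20,v1:inf,v2:inf,v3:inf,v4:0,v5:inf,v6:inf,v7:8
step 3: dist = v0:20,v1:26,v2:inf,v3:inf,v4:0,v5:inf,v6:inf,v7:8
step 4: dist = v0:20,v1:26,v2:inf,v3:inf,v4:0,v5:29,v6:inf,v7:8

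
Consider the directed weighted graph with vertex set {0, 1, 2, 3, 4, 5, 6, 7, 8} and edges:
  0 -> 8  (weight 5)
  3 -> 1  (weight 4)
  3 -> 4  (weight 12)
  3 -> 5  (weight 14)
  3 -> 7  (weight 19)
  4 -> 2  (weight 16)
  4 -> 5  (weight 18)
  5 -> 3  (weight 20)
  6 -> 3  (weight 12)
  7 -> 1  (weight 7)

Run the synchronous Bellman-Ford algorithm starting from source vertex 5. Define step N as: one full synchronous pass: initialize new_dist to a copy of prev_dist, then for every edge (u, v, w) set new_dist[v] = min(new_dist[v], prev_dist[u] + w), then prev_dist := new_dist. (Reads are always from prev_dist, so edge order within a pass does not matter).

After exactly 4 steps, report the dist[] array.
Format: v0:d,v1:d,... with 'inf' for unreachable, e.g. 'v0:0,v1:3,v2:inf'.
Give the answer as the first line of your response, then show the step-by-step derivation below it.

v0:inf,v1:24,v2:48,v3:20,v4:32,v5:0,v6:inf,v7:39,v8:inf

step 1: dist = v0:inf,v1:inf,v2:inf,v3:20,v4:inf,v5:0,v6:inf,v7:inf,v8:inf
step 2: dist = v0:inf,v1:24,v2:inf,v3:20,v4:32,v5:0,v6:inf,v7:39,v8:inf
step 3: dist = v0:inf,v1:24,v2:48,v3:20,v4:32,v5:0,v6:inf,v7:39,v8:inf
step 4: dist = v0:inf,v1:24,v2:48,v3:20,v4:32,v5:0,v6:inf,v7:39,v8:inf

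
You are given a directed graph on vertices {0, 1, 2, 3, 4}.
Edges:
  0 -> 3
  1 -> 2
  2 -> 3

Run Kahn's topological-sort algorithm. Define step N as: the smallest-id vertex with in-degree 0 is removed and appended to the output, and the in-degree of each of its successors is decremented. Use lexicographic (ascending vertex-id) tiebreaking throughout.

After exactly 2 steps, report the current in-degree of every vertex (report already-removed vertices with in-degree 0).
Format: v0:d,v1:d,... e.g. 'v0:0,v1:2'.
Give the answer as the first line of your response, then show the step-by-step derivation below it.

v0:0,v1:0,v2:0,v3:1,v4:0

step 1: output 0; order=[0]; indeg=(0,0,1,1,0)
step 2: output 1; order=[0,1]; indeg=(0,0,0,1,0)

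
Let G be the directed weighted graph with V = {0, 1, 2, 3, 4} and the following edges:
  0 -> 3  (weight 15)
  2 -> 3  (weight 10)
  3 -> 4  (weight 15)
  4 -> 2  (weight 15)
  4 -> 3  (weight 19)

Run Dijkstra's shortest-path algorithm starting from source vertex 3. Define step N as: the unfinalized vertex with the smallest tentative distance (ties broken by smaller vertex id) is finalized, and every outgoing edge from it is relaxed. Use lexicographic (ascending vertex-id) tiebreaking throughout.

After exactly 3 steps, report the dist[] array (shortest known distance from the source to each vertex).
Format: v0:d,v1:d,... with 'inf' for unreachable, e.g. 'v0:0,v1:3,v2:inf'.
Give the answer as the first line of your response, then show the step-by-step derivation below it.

v0:inf,v1:inf,v2:30,v3:0,v4:15

step 1: dist = v0:inf,v1:inf,v2:inf,v3:0,v4:15
step 2: dist = v0:inf,v1:inf,v2:30,v3:0,v4:15
step 3: dist = v0:inf,v1:inf,v2:30,v3:0,v4:15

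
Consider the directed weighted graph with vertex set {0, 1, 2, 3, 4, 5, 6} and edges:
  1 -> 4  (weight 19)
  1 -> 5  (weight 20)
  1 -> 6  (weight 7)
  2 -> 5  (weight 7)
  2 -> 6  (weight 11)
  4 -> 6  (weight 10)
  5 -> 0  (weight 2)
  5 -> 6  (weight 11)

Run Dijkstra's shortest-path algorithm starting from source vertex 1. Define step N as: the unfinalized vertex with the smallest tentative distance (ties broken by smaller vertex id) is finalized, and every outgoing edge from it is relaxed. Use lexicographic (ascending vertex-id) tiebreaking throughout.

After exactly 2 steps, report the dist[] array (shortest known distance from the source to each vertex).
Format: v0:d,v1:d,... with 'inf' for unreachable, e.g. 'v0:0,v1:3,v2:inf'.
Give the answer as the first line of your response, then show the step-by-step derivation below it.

v0:inf,v1:0,v2:inf,v3:inf,v4:19,v5:20,v6:7

step 1: dist = v0:inf,v1:0,v2:inf,v3:inf,v4:19,v5:20,v6:7
step 2: dist = v0:inf,v1:0,v2:inf,v3:inf,v4:19,v5:20,v6:7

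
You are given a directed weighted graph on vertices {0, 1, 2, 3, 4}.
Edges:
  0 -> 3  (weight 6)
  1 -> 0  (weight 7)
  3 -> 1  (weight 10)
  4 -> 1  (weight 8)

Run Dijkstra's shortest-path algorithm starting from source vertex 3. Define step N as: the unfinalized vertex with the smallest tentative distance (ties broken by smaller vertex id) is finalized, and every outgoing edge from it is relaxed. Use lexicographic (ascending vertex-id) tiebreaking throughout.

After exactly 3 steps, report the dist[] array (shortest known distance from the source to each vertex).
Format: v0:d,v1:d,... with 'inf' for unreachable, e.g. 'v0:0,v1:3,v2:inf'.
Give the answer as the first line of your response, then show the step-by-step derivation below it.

v0:17,v1:10,v2:inf,v3:0,v4:inf

step 1: dist = v0:inf,v1:10,v2:inf,v3:0,v4:inf
step 2: dist = v0:17,v1:10,v2:inf,v3:0,v4:inf
step 3: dist = v0:17,v1:10,v2:inf,v3:0,v4:inf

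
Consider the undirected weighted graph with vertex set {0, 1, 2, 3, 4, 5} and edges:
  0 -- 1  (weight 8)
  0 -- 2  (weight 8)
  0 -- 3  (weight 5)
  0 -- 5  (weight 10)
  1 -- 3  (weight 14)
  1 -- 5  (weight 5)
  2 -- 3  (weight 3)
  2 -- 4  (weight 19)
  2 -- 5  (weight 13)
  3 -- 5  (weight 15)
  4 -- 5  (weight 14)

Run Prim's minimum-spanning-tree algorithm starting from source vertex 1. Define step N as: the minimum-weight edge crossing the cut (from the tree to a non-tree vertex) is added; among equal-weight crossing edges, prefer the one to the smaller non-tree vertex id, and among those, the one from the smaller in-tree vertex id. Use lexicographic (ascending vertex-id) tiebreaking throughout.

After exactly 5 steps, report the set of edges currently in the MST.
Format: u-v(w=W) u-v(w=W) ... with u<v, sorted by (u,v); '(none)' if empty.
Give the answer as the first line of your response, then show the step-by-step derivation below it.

0-1(w=8) 0-3(w=5) 1-5(w=5) 2-3(w=3) 4-5(w=14)

step 1: add edge 1-5 (w=5); MST = {1-5(w=5)}
step 2: add edge 0-1 (w=8); MST = {0-1(w=8) 1-5(w=5)}
step 3: add edge 0-3 (w=5); MST = {0-1(w=8) 0-3(w=5) 1-5(w=5)}
step 4: add edge 2-3 (w=3); MST = {0-1(w=8) 0-3(w=5) 1-5(w=5) 2-3(w=3)}
step 5: add edge 4-5 (w=14); MST = {0-1(w=8) 0-3(w=5) 1-5(w=5) 2-3(w=3) 4-5(w=14)}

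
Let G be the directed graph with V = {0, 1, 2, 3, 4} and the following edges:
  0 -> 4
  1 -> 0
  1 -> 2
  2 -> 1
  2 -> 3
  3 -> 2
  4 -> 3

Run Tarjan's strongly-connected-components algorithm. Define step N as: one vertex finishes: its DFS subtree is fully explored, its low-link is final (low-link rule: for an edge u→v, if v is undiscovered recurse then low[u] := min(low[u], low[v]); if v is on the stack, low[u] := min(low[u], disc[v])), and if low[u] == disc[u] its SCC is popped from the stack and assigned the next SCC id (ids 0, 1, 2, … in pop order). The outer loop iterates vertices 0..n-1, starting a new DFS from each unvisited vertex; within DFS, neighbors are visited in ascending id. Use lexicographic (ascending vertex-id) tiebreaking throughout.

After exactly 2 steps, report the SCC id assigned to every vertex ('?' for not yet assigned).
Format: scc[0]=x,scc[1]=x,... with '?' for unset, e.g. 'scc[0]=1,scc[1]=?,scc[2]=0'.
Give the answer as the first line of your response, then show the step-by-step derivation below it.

scc[0]=?,scc[1]=?,scc[2]=?,scc[3]=?,scc[4]=?

step 1: low=(low[0]=0,low[1]=0,low[2]=3,low[3]=2,low[4]=1); scc=(scc[0]=?,scc[1]=?,scc[2]=?,scc[3]=?,scc[4]=?)
step 2: low=(low[0]=0,low[1]=0,low[2]=0,low[3]=2,low[4]=1); scc=(scc[0]=?,scc[1]=?,scc[2]=?,scc[3]=?,scc[4]=?)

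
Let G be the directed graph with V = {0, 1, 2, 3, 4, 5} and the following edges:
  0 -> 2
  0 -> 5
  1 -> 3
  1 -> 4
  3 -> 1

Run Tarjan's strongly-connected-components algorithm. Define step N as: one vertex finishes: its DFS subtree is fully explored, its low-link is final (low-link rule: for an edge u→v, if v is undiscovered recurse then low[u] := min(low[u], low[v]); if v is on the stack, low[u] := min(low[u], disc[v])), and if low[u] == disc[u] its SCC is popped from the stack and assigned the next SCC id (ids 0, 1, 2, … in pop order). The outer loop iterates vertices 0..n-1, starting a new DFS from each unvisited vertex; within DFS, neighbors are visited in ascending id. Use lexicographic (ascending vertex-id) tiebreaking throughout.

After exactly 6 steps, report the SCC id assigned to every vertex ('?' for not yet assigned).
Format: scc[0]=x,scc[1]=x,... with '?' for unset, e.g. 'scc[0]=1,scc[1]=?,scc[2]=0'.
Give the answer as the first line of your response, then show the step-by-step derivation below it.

scc[0]=2,scc[1]=4,scc[2]=0,scc[3]=4,scc[4]=3,scc[5]=1

step 1: low=(low[0]=0,low[1]=?,low[2]=1,low[3]=?,low[4]=?,low[5]=?); scc=(scc[0]=?,scc[1]=?,scc[2]=0,scc[3]=?,scc[4]=?,scc[5]=?)
step 2: low=(low[0]=0,low[1]=?,low[2]=1,low[3]=?,low[4]=?,low[5]=2); scc=(scc[0]=?,scc[1]=?,scc[2]=0,scc[3]=?,scc[4]=?,scc[5]=1)
step 3: low=(low[0]=0,low[1]=?,low[2]=1,low[3]=?,low[4]=?,low[5]=2); scc=(scc[0]=2,scc[1]=?,scc[2]=0,scc[3]=?,scc[4]=?,scc[5]=1)
step 4: low=(low[0]=0,low[1]=3,low[2]=1,low[3]=3,low[4]=?,low[5]=2); scc=(scc[0]=2,scc[1]=?,scc[2]=0,scc[3]=?,scc[4]=?,scc[5]=1)
step 5: low=(low[0]=0,low[1]=3,low[2]=1,low[3]=3,low[4]=5,low[5]=2); scc=(scc[0]=2,scc[1]=?,scc[2]=0,scc[3]=?,scc[4]=3,scc[5]=1)
step 6: low=(low[0]=0,low[1]=3,low[2]=1,low[3]=3,low[4]=5,low[5]=2); scc=(scc[0]=2,scc[1]=4,scc[2]=0,scc[3]=4,scc[4]=3,scc[5]=1)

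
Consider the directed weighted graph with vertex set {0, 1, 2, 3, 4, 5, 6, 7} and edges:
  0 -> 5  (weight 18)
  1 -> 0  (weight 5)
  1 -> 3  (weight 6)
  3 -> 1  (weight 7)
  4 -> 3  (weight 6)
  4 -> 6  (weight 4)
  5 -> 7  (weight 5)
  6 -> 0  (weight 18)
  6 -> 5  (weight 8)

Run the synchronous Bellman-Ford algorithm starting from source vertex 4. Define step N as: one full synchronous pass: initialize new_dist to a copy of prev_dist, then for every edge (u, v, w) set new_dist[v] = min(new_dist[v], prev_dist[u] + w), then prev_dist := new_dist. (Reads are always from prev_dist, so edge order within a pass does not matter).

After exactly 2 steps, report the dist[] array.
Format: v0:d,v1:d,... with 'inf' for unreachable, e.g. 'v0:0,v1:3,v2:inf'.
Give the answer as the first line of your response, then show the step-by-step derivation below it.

v0:22,v1:13,v2:inf,v3:6,v4:0,v5:12,v6:4,v7:inf

step 1: dist = v0:inf,v1:inf,v2:inf,v3:6,v4:0,v5:inf,v6:4,v7:inf
step 2: dist = v0:22,v1:13,v2:inf,v3:6,v4:0,v5:12,v6:4,v7:inf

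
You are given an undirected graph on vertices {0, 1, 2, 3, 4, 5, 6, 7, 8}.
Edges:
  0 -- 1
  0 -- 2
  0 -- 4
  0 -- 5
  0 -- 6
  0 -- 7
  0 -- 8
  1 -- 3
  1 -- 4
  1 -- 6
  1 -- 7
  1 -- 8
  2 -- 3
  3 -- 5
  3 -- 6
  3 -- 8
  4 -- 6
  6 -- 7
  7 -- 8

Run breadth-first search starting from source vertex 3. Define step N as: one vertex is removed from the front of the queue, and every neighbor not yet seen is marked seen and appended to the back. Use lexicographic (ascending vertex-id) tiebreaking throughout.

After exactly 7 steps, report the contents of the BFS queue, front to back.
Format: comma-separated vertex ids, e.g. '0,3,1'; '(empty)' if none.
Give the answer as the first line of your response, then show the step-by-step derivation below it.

4,7

step 1: dequeue 3; queue=[1,2,5,6,8]; order=3
step 2: dequeue 1; queue=[2,5,6,8,0,4,7]; order=3,1
step 3: dequeue 2; queue=[5,6,8,0,4,7]; order=3,1,2
step 4: dequeue 5; queue=[6,8,0,4,7]; order=3,1,2,5
step 5: dequeue 6; queue=[8,0,4,7]; order=3,1,2,5,6
step 6: dequeue 8; queue=[0,4,7]; order=3,1,2,5,6,8
step 7: dequeue 0; queue=[4,7]; order=3,1,2,5,6,8,0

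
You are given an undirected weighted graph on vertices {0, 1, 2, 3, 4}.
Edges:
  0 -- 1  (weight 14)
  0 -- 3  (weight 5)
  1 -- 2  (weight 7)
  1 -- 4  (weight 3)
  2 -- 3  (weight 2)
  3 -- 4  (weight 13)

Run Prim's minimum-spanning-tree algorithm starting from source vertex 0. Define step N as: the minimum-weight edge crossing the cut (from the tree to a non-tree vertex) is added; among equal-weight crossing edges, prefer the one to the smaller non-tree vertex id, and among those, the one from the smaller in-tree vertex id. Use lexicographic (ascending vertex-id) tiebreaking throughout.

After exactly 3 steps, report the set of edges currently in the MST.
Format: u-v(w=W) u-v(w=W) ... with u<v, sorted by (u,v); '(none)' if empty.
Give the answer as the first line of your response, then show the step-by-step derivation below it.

0-3(w=5) 1-2(w=7) 2-3(w=2)

step 1: add edge 0-3 (w=5); MST = {0-3(w=5)}
step 2: add edge 2-3 (w=2); MST = {0-3(w=5) 2-3(w=2)}
step 3: add edge 1-2 (w=7); MST = {0-3(w=5) 1-2(w=7) 2-3(w=2)}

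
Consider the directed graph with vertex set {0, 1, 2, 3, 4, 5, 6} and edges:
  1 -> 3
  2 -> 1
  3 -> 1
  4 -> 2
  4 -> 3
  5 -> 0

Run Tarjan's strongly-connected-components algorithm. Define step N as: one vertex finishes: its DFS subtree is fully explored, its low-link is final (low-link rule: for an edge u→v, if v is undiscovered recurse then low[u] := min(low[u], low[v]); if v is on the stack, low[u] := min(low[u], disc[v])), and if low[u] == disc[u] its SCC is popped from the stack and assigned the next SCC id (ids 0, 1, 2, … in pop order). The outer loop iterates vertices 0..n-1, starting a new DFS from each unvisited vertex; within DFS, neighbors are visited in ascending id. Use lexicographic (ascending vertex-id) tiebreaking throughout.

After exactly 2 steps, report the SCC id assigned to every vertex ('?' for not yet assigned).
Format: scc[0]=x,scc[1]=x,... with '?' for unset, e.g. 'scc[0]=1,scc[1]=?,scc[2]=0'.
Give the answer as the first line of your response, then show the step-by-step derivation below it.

scc[0]=0,scc[1]=?,scc[2]=?,scc[3]=?,scc[4]=?,scc[5]=?,scc[6]=?

step 1: low=(low[0]=0,low[1]=?,low[2]=?,low[3]=?,low[4]=?,low[5]=?,low[6]=?); scc=(scc[0]=0,scc[1]=?,scc[2]=?,scc[3]=?,scc[4]=?,scc[5]=?,scc[6]=?)
step 2: low=(low[0]=0,low[1]=1,low[2]=?,low[3]=1,low[4]=?,low[5]=?,low[6]=?); scc=(scc[0]=0,scc[1]=?,scc[2]=?,scc[3]=?,scc[4]=?,scc[5]=?,scc[6]=?)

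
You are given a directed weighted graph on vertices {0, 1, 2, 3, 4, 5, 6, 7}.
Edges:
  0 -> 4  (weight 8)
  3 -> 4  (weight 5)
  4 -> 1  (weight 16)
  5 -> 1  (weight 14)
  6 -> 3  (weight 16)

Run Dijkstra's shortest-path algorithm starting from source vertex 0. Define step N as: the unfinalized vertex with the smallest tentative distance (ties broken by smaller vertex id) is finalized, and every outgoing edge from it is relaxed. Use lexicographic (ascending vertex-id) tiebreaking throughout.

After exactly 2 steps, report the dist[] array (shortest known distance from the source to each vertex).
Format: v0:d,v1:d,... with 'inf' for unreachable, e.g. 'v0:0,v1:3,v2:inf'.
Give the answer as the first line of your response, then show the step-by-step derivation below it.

v0:0,v1:24,v2:inf,v3:inf,v4:8,v5:inf,v6:inf,v7:inf

step 1: dist = v0:0,v1:inf,v2:inf,v3:inf,v4:8,v5:inf,v6:inf,v7:inf
step 2: dist = v0:0,v1:24,v2:inf,v3:inf,v4:8,v5:inf,v6:inf,v7:inf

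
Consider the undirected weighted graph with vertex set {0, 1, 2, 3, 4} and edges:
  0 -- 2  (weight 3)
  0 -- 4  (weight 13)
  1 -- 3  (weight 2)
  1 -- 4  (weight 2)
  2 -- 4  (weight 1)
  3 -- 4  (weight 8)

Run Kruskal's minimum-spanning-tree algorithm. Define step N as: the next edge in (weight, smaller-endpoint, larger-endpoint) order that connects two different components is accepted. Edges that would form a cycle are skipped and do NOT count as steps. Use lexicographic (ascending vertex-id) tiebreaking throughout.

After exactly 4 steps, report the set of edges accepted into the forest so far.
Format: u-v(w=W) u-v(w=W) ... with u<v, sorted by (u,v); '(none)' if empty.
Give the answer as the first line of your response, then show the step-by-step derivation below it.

0-2(w=3) 1-3(w=2) 1-4(w=2) 2-4(w=1)

step 1: add edge 2-4 (w=1); MST = {2-4(w=1)}
step 2: add edge 1-3 (w=2); MST = {1-3(w=2) 2-4(w=1)}
step 3: add edge 1-4 (w=2); MST = {1-3(w=2) 1-4(w=2) 2-4(w=1)}
step 4: add edge 0-2 (w=3); MST = {0-2(w=3) 1-3(w=2) 1-4(w=2) 2-4(w=1)}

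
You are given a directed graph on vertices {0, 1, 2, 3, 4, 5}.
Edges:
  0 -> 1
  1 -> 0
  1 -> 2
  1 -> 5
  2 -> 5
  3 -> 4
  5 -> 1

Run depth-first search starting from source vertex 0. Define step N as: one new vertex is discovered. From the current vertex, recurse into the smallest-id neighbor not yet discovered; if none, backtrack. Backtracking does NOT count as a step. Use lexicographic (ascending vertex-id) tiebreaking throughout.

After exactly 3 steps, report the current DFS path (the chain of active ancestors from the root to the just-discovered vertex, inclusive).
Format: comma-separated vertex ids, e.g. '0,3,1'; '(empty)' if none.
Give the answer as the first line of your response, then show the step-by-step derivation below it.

0,1,2

step 1: discover 0; path=0; order=0
step 2: discover 1; path=0>1; order=0,1
step 3: discover 2; path=0>1>2; order=0,1,2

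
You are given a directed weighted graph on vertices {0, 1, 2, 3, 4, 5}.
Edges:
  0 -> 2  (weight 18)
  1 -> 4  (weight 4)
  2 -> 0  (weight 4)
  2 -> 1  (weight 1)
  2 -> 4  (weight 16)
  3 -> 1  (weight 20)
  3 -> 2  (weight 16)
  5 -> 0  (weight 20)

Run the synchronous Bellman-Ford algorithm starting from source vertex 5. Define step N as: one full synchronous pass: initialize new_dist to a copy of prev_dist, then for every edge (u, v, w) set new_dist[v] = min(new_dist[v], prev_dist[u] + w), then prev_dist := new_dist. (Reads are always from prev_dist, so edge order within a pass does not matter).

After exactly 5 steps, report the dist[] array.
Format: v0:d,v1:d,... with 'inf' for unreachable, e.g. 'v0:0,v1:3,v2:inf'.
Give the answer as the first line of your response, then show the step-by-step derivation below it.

v0:20,v1:39,v2:38,v3:inf,v4:43,v5:0

step 1: dist = v0:20,v1:inf,v2:inf,v3:inf,v4:inf,v5:0
step 2: dist = v0:20,v1:inf,v2:38,v3:inf,v4:inf,v5:0
step 3: dist = v0:20,v1:39,v2:38,v3:inf,v4:54,v5:0
step 4: dist = v0:20,v1:39,v2:38,v3:inf,v4:43,v5:0
step 5: dist = v0:20,v1:39,v2:38,v3:inf,v4:43,v5:0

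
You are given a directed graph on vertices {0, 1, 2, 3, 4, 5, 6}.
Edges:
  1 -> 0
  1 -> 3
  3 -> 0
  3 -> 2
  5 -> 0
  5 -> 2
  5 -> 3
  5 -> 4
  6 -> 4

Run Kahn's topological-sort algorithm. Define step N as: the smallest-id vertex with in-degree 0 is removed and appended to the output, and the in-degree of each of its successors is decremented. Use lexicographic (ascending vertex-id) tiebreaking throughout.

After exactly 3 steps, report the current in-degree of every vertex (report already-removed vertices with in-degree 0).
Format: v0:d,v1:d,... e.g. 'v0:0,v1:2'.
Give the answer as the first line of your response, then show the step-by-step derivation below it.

v0:0,v1:0,v2:0,v3:0,v4:1,v5:0,v6:0

step 1: output 1; order=[1]; indeg=(2,0,2,1,2,0,0)
step 2: output 5; order=[1,5]; indeg=(1,0,1,0,1,0,0)
step 3: output 3; order=[1,5,3]; indeg=(0,0,0,0,1,0,0)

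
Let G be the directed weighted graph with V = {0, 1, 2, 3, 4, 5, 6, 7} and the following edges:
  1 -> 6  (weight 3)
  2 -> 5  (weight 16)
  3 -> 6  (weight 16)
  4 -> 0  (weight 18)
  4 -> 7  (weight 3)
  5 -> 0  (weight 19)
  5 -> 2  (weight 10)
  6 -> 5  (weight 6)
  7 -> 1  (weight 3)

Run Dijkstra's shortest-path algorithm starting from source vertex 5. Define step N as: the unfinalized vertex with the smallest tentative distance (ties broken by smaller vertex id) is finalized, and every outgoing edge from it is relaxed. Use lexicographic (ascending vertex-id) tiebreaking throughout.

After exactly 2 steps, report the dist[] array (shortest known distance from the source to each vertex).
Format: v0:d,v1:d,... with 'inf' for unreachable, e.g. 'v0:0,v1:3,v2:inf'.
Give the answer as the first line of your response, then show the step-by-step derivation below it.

v0:19,v1:inf,v2:10,v3:inf,v4:inf,v5:0,v6:inf,v7:inf

step 1: dist = v0:19,v1:inf,v2:10,v3:inf,v4:inf,v5:0,v6:inf,v7:inf
step 2: dist = v0:19,v1:inf,v2:10,v3:inf,v4:inf,v5:0,v6:inf,v7:inf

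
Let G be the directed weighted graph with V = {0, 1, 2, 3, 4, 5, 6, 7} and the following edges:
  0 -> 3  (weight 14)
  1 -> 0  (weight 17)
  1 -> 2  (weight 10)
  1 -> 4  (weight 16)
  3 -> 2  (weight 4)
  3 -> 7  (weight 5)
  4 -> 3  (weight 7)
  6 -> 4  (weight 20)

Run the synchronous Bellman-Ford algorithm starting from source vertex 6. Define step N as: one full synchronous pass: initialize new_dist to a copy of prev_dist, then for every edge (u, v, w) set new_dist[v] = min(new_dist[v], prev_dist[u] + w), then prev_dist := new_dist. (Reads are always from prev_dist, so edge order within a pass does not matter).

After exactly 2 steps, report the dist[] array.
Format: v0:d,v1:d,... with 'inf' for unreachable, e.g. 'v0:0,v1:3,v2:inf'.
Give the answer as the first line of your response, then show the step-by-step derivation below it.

v0:inf,v1:inf,v2:inf,v3:27,v4:20,v5:inf,v6:0,v7:inf

step 1: dist = v0:inf,v1:inf,v2:inf,v3:inf,v4:20,v5:inf,v6:0,v7:inf
step 2: dist = v0:inf,v1:inf,v2:inf,v3:27,v4:20,v5:inf,v6:0,v7:inf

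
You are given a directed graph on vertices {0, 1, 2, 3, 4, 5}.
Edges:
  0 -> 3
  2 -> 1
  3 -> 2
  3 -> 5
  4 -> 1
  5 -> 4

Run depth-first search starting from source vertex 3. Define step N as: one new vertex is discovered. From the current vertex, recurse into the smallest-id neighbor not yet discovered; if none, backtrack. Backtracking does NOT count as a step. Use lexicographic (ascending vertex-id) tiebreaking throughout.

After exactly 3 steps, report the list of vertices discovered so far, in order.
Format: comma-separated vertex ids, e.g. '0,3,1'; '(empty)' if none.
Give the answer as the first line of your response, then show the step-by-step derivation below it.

3,2,1

step 1: discover 3; path=3; order=3
step 2: discover 2; path=3>2; order=3,2
step 3: discover 1; path=3>2>1; order=3,2,1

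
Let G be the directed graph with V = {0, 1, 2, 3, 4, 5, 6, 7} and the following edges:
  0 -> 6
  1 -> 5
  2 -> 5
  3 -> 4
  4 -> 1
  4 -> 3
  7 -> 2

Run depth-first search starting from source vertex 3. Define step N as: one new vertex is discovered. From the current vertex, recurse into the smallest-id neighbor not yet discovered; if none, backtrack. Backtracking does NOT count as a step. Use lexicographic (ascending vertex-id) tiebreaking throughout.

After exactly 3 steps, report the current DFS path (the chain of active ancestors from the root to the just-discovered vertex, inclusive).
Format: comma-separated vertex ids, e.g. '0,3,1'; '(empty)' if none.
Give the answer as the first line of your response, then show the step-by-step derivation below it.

3,4,1

step 1: discover 3; path=3; order=3
step 2: discover 4; path=3>4; order=3,4
step 3: discover 1; path=3>4>1; order=3,4,1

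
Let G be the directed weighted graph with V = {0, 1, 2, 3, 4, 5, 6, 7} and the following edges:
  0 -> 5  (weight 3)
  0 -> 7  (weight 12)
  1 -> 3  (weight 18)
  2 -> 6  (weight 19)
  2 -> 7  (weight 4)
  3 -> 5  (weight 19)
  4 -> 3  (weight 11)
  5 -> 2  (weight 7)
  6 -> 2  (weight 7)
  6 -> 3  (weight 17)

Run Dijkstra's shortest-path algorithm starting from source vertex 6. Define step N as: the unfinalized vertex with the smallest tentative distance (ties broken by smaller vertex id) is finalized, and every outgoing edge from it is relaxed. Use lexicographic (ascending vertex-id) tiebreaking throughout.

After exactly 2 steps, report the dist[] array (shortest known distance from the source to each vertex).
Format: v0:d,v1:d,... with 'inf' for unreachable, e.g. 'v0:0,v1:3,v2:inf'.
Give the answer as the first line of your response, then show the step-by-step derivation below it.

v0:inf,v1:inf,v2:7,v3:17,v4:inf,v5:inf,v6:0,v7:11

step 1: dist = v0:inf,v1:inf,v2:7,v3:17,v4:inf,v5:inf,v6:0,v7:inf
step 2: dist = v0:inf,v1:inf,v2:7,v3:17,v4:inf,v5:inf,v6:0,v7:11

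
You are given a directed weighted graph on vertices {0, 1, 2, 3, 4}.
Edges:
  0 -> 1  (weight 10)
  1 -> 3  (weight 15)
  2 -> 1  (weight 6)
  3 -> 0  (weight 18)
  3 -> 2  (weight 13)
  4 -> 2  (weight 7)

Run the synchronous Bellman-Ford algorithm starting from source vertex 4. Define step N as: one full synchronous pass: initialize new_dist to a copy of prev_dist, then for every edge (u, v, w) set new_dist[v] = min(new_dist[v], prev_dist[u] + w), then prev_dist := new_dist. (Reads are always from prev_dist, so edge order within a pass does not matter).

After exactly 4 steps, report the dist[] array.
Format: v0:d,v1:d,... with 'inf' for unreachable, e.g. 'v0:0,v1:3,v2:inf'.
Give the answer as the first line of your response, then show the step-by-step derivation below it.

v0:46,v1:13,v2:7,v3:28,v4:0

step 1: dist = v0:inf,v1:inf,v2:7,v3:inf,v4:0
step 2: dist = v0:inf,v1:13,v2:7,v3:inf,v4:0
step 3: dist = v0:inf,v1:13,v2:7,v3:28,v4:0
step 4: dist = v0:46,v1:13,v2:7,v3:28,v4:0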